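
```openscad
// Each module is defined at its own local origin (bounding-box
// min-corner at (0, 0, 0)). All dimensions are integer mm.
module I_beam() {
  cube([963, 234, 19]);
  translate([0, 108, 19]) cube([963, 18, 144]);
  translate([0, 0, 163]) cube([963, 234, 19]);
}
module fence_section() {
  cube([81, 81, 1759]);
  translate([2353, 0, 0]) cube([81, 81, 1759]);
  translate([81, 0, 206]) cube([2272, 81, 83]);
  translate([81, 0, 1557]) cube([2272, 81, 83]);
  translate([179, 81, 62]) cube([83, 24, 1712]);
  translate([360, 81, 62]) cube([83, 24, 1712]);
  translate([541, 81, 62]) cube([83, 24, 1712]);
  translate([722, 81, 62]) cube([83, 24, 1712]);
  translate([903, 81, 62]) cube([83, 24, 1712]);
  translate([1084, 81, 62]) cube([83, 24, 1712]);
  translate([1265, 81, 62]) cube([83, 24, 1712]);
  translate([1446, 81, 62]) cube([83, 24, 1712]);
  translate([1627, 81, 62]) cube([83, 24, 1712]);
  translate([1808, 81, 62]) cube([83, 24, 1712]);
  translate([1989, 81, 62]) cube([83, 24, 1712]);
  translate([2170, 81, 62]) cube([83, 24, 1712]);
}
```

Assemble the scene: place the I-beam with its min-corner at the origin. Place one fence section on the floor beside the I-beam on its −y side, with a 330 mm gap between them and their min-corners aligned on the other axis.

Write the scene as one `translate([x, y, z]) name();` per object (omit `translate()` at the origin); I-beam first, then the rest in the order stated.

I_beam();
translate([0, -435, 0]) fence_section();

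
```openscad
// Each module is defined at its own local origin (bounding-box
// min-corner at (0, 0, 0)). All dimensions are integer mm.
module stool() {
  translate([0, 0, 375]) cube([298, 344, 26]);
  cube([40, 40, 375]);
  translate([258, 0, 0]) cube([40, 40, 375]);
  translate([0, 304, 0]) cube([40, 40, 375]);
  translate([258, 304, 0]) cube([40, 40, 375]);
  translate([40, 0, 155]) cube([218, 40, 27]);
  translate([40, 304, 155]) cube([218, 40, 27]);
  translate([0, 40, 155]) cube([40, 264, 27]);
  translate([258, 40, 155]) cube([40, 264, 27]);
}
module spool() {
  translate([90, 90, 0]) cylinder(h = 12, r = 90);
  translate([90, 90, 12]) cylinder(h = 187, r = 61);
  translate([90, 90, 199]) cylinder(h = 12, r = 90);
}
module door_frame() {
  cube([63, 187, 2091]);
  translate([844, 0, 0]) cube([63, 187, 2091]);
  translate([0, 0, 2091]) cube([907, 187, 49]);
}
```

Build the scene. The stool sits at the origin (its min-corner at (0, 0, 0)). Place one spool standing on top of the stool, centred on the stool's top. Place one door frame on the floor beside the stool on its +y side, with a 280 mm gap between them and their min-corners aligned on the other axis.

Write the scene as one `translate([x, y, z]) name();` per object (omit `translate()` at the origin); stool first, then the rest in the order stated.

stool();
translate([59, 82, 401]) spool();
translate([0, 624, 0]) door_frame();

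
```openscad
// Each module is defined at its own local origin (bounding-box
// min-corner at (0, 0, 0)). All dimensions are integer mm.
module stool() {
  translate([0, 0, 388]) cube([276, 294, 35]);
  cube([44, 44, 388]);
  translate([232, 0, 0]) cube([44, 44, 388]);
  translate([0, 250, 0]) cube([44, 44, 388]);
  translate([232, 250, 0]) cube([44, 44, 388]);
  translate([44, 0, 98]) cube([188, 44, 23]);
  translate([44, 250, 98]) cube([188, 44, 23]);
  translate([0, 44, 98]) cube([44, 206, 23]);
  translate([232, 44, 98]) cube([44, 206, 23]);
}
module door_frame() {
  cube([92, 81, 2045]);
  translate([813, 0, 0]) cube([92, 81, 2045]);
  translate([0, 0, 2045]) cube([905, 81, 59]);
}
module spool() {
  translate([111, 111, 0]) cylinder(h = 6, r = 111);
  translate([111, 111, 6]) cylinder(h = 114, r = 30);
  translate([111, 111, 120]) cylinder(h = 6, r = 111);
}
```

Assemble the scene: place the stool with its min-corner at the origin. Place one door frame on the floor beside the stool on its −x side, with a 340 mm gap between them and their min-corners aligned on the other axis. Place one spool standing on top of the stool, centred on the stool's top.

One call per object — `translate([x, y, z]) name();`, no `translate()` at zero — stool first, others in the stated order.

stool();
translate([-1245, 0, 0]) door_frame();
translate([27, 36, 423]) spool();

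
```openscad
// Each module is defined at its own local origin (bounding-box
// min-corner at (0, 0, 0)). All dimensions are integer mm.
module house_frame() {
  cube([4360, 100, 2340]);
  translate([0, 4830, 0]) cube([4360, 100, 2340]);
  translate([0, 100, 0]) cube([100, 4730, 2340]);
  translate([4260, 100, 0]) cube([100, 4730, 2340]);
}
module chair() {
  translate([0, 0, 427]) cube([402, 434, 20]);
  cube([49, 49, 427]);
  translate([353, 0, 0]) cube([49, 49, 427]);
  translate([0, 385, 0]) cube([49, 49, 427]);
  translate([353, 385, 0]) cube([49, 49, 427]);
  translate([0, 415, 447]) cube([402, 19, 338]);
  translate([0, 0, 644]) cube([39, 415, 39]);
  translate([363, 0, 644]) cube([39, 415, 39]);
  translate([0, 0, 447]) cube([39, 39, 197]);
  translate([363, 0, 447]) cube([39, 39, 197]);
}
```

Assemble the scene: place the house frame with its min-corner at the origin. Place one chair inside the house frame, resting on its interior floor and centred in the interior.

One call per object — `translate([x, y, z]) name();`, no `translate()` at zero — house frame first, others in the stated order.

house_frame();
translate([1979, 2248, 0]) chair();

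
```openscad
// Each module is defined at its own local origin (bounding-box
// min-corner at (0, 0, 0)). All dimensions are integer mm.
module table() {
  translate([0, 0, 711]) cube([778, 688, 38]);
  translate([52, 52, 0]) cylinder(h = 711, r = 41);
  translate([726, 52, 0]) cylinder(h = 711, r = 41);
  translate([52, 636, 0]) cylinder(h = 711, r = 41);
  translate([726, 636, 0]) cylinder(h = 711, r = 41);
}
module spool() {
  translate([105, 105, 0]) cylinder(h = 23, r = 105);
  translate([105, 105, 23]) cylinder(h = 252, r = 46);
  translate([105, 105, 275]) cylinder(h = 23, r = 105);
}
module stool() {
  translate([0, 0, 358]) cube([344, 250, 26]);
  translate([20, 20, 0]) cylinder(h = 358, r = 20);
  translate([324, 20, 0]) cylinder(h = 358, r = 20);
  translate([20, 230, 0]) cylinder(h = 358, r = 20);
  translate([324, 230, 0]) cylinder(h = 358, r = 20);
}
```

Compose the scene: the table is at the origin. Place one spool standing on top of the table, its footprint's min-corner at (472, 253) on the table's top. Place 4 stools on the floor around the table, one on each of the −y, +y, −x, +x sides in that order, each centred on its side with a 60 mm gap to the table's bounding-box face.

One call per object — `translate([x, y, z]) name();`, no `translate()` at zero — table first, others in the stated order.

table();
translate([472, 253, 749]) spool();
translate([217, -310, 0]) stool();
translate([217, 748, 0]) stool();
translate([-404, 219, 0]) stool();
translate([838, 219, 0]) stool();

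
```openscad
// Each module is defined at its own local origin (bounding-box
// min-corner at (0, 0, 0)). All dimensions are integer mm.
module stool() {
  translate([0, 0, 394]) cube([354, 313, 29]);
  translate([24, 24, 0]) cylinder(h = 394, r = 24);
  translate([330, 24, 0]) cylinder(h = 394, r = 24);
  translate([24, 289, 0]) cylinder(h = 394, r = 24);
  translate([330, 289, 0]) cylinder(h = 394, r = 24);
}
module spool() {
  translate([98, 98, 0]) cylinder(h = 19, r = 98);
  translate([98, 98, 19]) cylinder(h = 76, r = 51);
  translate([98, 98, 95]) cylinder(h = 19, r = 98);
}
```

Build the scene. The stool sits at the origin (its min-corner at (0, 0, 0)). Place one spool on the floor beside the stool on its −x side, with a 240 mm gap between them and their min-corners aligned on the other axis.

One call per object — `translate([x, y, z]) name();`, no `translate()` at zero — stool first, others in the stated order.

stool();
translate([-436, 0, 0]) spool();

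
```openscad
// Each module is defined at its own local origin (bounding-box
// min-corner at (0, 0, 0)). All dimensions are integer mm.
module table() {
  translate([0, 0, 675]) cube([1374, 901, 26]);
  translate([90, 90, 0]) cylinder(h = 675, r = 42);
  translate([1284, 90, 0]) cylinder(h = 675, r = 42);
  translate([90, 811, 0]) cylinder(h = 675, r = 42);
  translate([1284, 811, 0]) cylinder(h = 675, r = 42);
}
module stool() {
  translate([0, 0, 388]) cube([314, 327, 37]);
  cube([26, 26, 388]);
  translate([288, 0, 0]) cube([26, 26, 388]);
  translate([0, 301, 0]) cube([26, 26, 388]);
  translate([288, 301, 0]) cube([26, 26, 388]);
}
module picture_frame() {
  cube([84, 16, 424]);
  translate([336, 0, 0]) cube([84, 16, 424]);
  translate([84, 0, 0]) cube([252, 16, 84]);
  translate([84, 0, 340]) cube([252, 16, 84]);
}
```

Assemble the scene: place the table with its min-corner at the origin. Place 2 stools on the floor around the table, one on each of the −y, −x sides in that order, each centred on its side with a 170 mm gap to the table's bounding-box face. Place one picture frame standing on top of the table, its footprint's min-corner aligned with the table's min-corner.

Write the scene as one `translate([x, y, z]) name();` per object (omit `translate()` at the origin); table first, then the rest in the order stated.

table();
translate([530, -497, 0]) stool();
translate([-484, 287, 0]) stool();
translate([0, 0, 701]) picture_frame();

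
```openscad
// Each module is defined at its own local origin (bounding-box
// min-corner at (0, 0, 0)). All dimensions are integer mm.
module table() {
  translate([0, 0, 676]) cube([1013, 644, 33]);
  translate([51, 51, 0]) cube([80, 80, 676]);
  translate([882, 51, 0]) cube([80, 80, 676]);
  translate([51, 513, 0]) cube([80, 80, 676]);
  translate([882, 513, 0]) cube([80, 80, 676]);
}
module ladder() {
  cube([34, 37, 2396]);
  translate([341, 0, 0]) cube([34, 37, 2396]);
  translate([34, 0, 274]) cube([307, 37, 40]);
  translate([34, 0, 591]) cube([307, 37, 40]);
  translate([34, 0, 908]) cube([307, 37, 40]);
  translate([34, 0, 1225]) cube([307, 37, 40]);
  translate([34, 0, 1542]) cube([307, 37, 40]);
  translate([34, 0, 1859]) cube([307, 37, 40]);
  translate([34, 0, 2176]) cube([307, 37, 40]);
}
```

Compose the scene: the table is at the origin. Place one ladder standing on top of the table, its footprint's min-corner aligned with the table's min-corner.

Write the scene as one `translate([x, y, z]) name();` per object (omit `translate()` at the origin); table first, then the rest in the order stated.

table();
translate([0, 0, 709]) ladder();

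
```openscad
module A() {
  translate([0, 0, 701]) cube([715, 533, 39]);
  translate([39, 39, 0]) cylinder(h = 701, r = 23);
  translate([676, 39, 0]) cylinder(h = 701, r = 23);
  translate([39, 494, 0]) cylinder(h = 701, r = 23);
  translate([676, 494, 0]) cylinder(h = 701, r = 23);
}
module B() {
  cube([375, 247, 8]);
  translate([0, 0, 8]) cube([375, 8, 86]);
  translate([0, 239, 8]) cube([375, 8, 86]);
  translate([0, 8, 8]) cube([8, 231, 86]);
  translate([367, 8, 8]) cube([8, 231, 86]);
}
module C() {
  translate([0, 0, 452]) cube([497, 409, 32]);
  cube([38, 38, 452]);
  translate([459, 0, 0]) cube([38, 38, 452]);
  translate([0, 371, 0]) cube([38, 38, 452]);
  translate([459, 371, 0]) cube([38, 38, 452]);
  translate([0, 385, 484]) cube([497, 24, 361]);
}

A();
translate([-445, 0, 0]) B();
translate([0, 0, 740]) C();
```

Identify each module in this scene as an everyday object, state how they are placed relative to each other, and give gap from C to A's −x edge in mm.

The chair's min-x is at 0; the table's min-x is 0; gap = 0 mm.

A is a table. B is an open box. C is a chair. The open box is on the floor beside the table on its −x side. The chair is on top of the table. The gap from the chair to the table's −x edge is 0 mm.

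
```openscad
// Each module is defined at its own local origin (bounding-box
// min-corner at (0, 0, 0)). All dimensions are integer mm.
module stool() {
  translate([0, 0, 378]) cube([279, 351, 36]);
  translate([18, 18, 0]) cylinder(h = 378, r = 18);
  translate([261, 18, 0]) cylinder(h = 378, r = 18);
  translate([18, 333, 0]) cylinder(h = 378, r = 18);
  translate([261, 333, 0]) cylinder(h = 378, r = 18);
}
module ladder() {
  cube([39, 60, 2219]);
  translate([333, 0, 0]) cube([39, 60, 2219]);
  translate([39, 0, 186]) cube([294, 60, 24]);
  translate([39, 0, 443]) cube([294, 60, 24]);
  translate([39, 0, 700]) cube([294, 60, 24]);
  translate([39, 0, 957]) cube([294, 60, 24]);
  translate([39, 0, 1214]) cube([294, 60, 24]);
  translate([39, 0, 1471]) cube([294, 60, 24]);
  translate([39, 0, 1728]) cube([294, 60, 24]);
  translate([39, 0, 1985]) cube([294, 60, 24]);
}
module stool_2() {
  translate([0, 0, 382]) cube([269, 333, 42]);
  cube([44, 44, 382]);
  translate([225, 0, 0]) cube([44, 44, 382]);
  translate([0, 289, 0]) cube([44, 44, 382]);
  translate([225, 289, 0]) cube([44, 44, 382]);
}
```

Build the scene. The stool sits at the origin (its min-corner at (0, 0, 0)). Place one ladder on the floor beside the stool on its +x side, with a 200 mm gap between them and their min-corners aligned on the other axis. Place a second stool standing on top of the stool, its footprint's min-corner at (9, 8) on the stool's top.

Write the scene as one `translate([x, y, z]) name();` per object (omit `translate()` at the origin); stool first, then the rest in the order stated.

stool();
translate([479, 0, 0]) ladder();
translate([9, 8, 414]) stool_2();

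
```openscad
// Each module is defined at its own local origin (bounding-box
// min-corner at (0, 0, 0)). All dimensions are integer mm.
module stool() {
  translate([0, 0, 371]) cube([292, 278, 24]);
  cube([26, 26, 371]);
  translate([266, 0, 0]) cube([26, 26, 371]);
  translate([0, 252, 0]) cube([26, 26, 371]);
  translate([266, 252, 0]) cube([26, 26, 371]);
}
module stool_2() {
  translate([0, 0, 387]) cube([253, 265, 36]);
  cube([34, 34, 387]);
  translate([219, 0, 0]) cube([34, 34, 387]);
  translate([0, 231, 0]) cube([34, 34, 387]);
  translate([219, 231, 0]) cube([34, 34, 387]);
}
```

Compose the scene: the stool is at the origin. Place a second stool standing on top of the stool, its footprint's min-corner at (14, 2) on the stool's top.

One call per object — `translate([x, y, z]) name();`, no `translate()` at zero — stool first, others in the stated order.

stool();
translate([14, 2, 395]) stool_2();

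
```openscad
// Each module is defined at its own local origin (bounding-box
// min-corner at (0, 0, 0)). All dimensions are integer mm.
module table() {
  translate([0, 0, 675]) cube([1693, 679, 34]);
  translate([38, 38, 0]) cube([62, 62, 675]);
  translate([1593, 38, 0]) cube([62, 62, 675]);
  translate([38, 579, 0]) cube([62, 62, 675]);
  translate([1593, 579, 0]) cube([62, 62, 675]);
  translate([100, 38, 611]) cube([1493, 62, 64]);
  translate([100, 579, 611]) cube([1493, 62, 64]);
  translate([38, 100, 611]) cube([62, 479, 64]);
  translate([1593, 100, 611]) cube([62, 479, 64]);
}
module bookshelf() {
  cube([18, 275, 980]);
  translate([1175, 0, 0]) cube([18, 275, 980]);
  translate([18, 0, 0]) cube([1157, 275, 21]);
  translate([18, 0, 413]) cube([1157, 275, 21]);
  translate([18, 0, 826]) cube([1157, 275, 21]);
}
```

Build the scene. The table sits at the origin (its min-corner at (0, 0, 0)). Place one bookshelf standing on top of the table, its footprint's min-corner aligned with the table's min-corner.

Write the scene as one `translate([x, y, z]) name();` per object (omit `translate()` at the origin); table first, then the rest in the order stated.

table();
translate([0, 0, 709]) bookshelf();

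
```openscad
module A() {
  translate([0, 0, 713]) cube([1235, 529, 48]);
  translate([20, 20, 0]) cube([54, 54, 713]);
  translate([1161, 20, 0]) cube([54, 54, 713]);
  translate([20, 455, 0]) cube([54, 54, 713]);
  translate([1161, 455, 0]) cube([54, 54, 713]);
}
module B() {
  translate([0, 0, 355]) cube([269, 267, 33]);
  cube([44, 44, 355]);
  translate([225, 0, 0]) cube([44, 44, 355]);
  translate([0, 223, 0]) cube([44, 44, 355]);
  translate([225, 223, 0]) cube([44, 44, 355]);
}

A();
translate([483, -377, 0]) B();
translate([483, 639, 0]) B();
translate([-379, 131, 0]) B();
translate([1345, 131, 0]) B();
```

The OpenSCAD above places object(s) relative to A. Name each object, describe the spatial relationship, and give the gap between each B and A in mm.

Each stool's nearest face is 110 mm from the table's bounding box.

A is a table. B is a stool. Four stools sit around the table at the −y, +y, −x, +x sides. The gap between each stool and the table is 110 mm.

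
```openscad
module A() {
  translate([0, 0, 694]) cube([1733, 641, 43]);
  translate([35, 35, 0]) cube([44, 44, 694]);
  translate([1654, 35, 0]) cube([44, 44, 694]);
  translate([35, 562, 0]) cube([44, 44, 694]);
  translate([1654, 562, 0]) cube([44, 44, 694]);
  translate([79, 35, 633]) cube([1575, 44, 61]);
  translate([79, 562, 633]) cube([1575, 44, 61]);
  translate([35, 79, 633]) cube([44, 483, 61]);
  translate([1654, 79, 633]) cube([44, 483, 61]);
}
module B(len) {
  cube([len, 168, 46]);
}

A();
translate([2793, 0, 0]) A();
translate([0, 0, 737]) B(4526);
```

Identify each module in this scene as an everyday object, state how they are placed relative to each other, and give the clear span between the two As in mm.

A is a table. B is a beam. A beam spans the tops of two tables. The clear span between the two tables is 1060 mm.

Second table starts at x = 2793; first ends at x = 1733; clear span = 2793 − 1733 = 1060 mm.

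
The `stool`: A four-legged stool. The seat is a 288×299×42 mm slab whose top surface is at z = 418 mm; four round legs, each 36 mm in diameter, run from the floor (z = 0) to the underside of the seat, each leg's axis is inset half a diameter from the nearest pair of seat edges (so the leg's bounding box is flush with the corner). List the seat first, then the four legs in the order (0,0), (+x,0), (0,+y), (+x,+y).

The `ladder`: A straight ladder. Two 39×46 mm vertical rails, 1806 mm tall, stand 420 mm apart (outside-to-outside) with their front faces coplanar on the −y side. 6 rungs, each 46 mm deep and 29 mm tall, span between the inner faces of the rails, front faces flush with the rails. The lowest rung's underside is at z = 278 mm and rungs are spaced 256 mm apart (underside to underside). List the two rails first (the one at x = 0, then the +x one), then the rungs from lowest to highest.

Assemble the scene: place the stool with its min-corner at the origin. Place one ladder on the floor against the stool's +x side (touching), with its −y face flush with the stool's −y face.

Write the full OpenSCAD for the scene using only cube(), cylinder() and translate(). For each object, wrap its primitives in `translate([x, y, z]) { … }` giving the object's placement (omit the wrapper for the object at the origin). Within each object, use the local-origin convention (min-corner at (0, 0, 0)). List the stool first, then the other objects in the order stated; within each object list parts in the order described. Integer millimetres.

translate([0, 0, 376]) cube([288, 299, 42]);
translate([18, 18, 0]) cylinder(h = 376, r = 18);
translate([270, 18, 0]) cylinder(h = 376, r = 18);
translate([18, 281, 0]) cylinder(h = 376, r = 18);
translate([270, 281, 0]) cylinder(h = 376, r = 18);
translate([288, 0, 0]) {
  cube([39, 46, 1806]);
  translate([381, 0, 0]) cube([39, 46, 1806]);
  translate([39, 0, 278]) cube([342, 46, 29]);
  translate([39, 0, 534]) cube([342, 46, 29]);
  translate([39, 0, 790]) cube([342, 46, 29]);
  translate([39, 0, 1046]) cube([342, 46, 29]);
  translate([39, 0, 1302]) cube([342, 46, 29]);
  translate([39, 0, 1558]) cube([342, 46, 29]);
}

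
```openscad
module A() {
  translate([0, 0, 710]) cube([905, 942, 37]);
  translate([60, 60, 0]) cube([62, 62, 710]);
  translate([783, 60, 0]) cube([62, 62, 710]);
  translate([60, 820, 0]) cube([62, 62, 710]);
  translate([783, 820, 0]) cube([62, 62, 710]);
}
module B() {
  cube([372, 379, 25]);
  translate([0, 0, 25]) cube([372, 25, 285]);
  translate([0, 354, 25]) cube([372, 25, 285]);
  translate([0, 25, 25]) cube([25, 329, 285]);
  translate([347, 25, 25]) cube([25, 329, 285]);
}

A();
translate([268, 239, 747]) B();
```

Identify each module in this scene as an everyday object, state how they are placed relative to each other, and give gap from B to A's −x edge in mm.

A is a table. B is an open box. The open box is on top of the table. The gap from the open box to the table's −x edge is 268 mm.

The open box's min-x is at 268; the table's min-x is 0; gap = 268 mm.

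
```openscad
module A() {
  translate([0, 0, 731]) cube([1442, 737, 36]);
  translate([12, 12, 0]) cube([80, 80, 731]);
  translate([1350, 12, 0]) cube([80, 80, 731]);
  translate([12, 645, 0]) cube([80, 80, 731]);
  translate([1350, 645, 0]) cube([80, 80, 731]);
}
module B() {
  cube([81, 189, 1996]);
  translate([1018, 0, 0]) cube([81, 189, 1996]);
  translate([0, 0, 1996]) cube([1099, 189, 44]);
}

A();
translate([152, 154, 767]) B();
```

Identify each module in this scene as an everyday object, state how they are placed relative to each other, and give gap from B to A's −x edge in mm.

The door frame's min-x is at 152; the table's min-x is 0; gap = 152 mm.

A is a table. B is a door frame. The door frame is on top of the table. The gap from the door frame to the table's −x edge is 152 mm.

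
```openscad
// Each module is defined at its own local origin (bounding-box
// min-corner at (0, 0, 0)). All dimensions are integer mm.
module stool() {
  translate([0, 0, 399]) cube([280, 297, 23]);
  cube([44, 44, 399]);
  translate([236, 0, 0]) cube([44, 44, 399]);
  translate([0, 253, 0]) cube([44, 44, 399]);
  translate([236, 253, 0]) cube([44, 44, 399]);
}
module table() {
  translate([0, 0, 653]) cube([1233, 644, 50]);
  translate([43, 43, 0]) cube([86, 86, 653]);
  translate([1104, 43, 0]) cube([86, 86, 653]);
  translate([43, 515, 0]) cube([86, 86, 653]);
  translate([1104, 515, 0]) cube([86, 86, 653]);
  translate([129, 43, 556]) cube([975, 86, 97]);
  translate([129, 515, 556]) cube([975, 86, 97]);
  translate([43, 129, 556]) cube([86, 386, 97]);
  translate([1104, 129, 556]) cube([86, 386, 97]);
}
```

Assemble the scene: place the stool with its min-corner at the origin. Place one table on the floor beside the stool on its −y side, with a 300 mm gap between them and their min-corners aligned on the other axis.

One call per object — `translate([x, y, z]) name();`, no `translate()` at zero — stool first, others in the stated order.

stool();
translate([0, -944, 0]) table();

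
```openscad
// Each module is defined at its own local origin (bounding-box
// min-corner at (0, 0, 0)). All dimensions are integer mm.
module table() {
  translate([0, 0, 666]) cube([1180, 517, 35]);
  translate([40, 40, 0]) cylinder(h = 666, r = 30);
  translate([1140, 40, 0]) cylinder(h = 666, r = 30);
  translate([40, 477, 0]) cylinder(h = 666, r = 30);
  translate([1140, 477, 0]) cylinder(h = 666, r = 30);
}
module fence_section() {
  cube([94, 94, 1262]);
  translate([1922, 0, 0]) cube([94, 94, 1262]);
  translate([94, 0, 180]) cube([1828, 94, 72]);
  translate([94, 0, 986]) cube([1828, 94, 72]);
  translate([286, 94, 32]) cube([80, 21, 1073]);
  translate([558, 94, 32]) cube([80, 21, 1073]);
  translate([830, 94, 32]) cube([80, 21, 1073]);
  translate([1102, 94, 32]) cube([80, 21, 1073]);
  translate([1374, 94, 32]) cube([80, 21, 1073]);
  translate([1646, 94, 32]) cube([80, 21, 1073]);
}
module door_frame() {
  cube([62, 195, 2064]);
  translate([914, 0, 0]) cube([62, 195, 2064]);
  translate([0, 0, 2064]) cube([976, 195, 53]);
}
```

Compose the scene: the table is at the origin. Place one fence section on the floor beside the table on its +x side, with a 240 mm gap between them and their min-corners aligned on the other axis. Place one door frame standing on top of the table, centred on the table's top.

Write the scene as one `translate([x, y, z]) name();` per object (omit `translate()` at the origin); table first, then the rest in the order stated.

table();
translate([1420, 0, 0]) fence_section();
translate([102, 161, 701]) door_frame();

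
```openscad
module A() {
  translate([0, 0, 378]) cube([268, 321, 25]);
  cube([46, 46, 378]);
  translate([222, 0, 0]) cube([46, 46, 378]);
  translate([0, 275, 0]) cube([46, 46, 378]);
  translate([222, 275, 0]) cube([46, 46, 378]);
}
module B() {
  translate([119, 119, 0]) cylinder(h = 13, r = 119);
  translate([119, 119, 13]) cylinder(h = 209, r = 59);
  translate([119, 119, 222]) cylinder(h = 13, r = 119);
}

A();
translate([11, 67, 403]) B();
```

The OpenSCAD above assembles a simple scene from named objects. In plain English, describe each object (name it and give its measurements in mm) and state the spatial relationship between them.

A is a four-legged stool. The seat is a 268×321×25 mm slab whose top surface is at z = 403 mm; four square legs, each 46×46 mm in cross-section, run from the floor (z = 0) to the underside of the seat, each flush with a corner of the seat.

B is a spool: two coaxial disc flanges of radius 119 mm and thickness 13 mm, joined by a core cylinder of radius 59 mm and height 209 mm. The lower flange rests on z = 0 and the three cylinders share a vertical axis.

The spool is on top of the stool.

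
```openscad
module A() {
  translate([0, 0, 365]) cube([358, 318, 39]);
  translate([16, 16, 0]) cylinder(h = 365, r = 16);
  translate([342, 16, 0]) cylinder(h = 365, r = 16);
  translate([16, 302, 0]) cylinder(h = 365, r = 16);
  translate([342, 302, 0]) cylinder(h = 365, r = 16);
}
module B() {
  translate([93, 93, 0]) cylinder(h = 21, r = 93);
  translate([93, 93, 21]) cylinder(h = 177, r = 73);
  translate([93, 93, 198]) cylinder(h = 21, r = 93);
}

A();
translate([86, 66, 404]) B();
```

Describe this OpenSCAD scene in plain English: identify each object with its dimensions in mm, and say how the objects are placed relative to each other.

A is a simple wooden stool: a rectangular seat 358 mm (x) by 318 mm (y), 39 mm thick, top face at z = 404 mm, on four round legs, each 32 mm in diameter. The legs rest on z = 0, each leg's axis is inset half a diameter from the nearest pair of seat edges (so the leg's bounding box is flush with the corner).

B is a spool: two coaxial disc flanges of radius 93 mm and thickness 21 mm, joined by a core cylinder of radius 73 mm and height 177 mm. The lower flange rests on z = 0 and the three cylinders share a vertical axis.

The spool is on top of the stool, centred.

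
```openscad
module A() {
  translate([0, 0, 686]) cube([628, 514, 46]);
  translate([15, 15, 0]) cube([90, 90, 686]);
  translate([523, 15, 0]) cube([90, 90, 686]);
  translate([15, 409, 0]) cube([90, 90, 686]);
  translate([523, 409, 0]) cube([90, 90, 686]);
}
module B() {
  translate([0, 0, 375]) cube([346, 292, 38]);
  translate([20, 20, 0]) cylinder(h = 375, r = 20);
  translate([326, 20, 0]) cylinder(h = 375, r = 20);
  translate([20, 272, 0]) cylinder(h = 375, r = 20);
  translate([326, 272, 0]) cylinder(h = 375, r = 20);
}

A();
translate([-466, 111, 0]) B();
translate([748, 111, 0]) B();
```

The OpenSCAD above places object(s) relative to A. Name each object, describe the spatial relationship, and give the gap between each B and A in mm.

A is a table. B is a stool. Two stools sit around the table at the −x, +x sides. The gap between each stool and the table is 120 mm.

Each stool's nearest face is 120 mm from the table's bounding box.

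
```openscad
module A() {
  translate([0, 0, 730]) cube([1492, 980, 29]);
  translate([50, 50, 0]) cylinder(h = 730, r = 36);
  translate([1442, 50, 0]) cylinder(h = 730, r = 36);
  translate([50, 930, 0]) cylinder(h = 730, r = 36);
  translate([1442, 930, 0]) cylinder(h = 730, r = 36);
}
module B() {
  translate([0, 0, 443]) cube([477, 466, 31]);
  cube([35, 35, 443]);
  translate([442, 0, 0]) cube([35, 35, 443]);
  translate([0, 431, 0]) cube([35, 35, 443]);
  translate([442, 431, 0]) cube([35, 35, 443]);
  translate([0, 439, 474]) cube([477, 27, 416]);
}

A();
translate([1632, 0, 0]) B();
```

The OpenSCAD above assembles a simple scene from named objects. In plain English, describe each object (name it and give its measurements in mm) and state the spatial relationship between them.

A is a rectangular dining table. The top is 1492×980×29 mm with its upper surface at z = 759 mm. It stands on four round legs of 72 mm diameter, each leg's bounding box inset 14 mm from the nearest pair of top edges, running from the floor to the underside of the top.

B is a chair. The seat is a 477×466×31 mm slab with its top at z = 474 mm, on four 35×35 mm corner legs (flush with the seat edges, standing on z = 0). A flat backrest 27 mm thick, 416 mm tall, spans the full seat width and rises from the seat top along its +y edge, rear face flush with the rear of the seat.

The chair is on the floor beside the table on its +x side.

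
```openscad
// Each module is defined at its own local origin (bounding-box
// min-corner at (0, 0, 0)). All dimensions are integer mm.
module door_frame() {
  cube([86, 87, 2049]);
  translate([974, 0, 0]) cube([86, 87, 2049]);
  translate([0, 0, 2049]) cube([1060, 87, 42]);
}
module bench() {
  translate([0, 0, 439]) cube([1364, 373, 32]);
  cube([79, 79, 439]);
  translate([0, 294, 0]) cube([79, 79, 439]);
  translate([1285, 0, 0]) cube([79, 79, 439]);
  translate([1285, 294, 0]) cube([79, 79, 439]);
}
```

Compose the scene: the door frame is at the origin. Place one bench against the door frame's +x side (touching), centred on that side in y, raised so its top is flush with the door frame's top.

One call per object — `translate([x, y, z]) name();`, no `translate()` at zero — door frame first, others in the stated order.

door_frame();
translate([1060, -143, 1620]) bench();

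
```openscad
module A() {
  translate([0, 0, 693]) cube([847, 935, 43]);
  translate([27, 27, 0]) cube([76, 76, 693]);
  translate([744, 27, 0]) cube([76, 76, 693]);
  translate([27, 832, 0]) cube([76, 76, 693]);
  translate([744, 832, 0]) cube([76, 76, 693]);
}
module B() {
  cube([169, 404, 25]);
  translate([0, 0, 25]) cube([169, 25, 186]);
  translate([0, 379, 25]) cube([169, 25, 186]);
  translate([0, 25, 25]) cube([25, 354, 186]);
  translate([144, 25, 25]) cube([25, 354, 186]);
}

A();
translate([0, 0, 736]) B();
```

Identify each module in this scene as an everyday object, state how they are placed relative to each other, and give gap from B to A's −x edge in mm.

A is a table. B is an open box. The open box is on top of the table. The gap from the open box to the table's −x edge is 0 mm.

The open box's min-x is at 0; the table's min-x is 0; gap = 0 mm.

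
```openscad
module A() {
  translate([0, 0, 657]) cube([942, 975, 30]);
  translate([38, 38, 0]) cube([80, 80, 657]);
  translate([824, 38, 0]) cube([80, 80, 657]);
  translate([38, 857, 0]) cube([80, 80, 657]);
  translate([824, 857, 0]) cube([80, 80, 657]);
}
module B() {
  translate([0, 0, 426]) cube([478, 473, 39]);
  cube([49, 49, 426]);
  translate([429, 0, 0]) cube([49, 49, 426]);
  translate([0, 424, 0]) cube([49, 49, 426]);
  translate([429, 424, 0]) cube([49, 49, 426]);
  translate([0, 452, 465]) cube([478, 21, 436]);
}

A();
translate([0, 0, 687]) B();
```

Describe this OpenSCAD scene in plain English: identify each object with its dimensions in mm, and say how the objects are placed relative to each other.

A is a table: top 942 mm (x) × 975 mm (y), 30 mm thick, upper face at z = 687 mm, on four 80×80 mm square legs, each inset 38 mm from the nearest pair of top edges, running from z = 0 to the bottom of the top.

B is a chair: 478×473 mm seat, 39 mm thick, top at z = 465 mm, on four 49 mm square corner legs flush with the seat edges. A 21 mm thick backrest slab spans the full seat width, extending 436 mm above the seat top, its back face flush with the seat's +y edge.

The chair is on top of the table.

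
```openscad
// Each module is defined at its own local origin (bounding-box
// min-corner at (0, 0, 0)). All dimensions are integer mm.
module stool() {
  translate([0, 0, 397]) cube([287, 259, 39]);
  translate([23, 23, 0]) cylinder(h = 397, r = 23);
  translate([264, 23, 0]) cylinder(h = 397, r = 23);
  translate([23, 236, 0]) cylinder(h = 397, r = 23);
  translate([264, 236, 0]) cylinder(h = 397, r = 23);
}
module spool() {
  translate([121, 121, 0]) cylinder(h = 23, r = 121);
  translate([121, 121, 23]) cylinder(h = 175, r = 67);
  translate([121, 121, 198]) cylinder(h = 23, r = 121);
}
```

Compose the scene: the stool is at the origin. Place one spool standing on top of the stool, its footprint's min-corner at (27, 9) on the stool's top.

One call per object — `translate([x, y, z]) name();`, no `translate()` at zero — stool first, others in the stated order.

stool();
translate([27, 9, 436]) spool();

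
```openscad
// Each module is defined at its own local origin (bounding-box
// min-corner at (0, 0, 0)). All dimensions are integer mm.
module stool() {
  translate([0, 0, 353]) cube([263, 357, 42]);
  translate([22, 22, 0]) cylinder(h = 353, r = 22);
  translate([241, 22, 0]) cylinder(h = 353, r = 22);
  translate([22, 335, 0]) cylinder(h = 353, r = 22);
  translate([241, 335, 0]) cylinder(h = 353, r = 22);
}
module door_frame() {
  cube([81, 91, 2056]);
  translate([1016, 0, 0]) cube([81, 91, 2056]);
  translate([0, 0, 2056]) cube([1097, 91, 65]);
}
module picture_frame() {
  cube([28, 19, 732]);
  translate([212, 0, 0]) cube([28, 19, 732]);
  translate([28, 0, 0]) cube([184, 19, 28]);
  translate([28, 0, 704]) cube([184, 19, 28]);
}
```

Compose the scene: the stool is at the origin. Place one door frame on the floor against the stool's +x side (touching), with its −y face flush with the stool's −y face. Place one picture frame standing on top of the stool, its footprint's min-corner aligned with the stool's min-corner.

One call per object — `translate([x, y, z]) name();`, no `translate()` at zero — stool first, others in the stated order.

stool();
translate([263, 0, 0]) door_frame();
translate([0, 0, 395]) picture_frame();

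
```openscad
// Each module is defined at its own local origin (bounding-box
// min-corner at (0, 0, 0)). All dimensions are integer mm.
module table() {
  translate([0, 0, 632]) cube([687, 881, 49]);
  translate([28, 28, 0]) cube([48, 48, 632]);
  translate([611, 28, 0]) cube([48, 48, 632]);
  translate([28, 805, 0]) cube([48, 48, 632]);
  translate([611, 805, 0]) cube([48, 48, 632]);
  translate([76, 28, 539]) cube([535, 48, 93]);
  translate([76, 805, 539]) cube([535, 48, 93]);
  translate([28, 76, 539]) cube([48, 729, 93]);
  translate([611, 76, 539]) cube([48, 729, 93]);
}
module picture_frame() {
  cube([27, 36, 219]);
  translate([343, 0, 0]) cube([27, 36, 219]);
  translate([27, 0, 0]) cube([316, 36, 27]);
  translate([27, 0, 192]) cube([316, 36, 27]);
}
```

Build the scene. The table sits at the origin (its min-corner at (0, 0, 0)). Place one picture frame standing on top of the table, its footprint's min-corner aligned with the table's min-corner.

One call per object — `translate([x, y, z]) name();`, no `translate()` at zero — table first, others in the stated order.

table();
translate([0, 0, 681]) picture_frame();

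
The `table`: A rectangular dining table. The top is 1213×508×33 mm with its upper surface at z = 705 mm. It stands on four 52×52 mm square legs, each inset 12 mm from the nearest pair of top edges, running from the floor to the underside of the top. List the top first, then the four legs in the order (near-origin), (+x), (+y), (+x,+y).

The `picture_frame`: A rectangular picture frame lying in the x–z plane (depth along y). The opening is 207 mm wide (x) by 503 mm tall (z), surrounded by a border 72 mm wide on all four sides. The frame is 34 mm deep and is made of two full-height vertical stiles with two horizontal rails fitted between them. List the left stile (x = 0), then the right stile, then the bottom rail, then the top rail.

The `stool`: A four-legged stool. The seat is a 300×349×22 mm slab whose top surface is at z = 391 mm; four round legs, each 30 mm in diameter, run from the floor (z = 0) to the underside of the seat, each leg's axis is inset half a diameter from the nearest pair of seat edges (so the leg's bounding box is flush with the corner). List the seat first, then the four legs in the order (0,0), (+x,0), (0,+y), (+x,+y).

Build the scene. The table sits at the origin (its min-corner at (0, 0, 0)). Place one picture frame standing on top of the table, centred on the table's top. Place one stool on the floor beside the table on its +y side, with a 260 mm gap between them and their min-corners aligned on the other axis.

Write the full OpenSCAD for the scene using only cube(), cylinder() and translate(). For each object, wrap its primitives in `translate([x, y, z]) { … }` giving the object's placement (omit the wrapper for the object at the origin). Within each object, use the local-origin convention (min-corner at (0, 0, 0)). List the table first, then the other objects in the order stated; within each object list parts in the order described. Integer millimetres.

translate([0, 0, 672]) cube([1213, 508, 33]);
translate([12, 12, 0]) cube([52, 52, 672]);
translate([1149, 12, 0]) cube([52, 52, 672]);
translate([12, 444, 0]) cube([52, 52, 672]);
translate([1149, 444, 0]) cube([52, 52, 672]);
translate([431, 237, 705]) {
  cube([72, 34, 647]);
  translate([279, 0, 0]) cube([72, 34, 647]);
  translate([72, 0, 0]) cube([207, 34, 72]);
  translate([72, 0, 575]) cube([207, 34, 72]);
}
translate([0, 768, 0]) {
  translate([0, 0, 369]) cube([300, 349, 22]);
  translate([15, 15, 0]) cylinder(h = 369, r = 15);
  translate([285, 15, 0]) cylinder(h = 369, r = 15);
  translate([15, 334, 0]) cylinder(h = 369, r = 15);
  translate([285, 334, 0]) cylinder(h = 369, r = 15);
}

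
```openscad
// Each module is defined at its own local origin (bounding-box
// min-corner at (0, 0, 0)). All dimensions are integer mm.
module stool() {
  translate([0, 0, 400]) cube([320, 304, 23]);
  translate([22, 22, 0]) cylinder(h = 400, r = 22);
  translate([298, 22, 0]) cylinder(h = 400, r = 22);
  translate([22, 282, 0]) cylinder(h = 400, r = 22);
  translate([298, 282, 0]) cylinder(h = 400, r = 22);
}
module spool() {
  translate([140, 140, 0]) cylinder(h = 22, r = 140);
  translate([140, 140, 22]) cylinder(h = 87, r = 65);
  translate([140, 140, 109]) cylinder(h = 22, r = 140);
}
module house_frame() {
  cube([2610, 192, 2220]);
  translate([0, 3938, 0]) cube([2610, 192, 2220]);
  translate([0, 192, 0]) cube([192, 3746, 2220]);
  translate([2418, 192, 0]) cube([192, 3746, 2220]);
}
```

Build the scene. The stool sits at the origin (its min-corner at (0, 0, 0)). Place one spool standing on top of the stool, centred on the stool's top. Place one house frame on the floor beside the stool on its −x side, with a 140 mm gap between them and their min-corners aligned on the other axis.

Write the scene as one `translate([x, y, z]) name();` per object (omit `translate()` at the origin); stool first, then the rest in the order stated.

stool();
translate([20, 12, 423]) spool();
translate([-2750, 0, 0]) house_frame();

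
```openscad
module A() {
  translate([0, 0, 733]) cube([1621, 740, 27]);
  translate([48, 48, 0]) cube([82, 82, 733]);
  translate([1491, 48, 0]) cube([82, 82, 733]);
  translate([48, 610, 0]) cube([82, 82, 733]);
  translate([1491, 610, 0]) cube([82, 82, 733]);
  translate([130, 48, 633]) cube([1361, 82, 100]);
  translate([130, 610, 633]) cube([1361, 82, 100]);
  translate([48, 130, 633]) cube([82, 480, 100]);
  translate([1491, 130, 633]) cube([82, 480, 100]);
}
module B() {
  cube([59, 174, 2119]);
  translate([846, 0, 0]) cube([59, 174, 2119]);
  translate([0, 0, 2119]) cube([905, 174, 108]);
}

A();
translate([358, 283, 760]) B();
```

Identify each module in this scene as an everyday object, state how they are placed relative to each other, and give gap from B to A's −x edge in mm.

A is a table. B is a door frame. The door frame is on top of the table, centred. The gap from the door frame to the table's −x edge is 358 mm.

The door frame's min-x is at 358; the table's min-x is 0; gap = 358 mm.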